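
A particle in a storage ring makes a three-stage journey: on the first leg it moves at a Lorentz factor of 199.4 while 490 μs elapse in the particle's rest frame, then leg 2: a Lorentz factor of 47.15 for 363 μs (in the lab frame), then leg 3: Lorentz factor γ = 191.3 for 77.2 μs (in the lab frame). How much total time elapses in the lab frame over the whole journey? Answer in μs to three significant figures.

Δt = 9.81×10⁴ μs

Leg 1: γ = 199.4; Δt_1 = 199.4 × 490 = 9.771×10⁴ μs.
Leg 2: 363 μs is already measured in the lab frame.
Leg 3: 77.2 μs is already measured in the lab frame.
Total: 9.771×10⁴ + 363.0 + 77.20 μs.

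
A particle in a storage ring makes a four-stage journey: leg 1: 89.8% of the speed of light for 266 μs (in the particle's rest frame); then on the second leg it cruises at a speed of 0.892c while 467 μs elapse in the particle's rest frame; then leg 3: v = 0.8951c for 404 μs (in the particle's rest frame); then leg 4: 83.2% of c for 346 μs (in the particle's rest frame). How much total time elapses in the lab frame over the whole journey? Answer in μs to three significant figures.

Δt = 3170 μs

Leg 1: β = 0.898; γ = 1/√(1 − 0.898²) = 1/√0.1936 = 2.273; Δt_1 = 2.273 × 266 = 604.6 μs.
Leg 2: γ = 1/√(1 − 0.892²) = 1/√0.2043 = 2.212; Δt_2 = 2.212 × 467 = 1033 μs.
Leg 3: γ = 1/√(1 − 0.8951²) = 1/√0.1988 = 2.243; Δt_3 = 2.243 × 404 = 906.1 μs.
Leg 4: β = 0.832; γ = 1/√(1 − 0.832²) = 1/√0.3078 = 1.803; Δt_4 = 1.803 × 346 = 623.7 μs.
Total: 604.6 + 1033 + 906.1 + 623.7 μs.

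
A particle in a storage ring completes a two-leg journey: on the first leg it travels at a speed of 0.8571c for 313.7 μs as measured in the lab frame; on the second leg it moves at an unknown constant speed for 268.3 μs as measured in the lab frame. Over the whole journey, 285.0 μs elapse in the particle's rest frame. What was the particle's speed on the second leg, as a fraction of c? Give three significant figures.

β = 0.888

Leg 1: γ = 1/√(1 − 0.8571²) = 1/√0.2654 = 1.941; τ_1 = 313.7/1.941 = 161.6 μs.
Leg 2: speed unknown; τ_2 = 268.3/γ_2.
Total proper time: 161.6 + τ_2 = 285.0, so τ_2 = 285.0 − 161.6 = 123.4 μs.
γ_2 = 268.3/123.4 = 2.174; β = √(1 − 1/γ²) = √0.7885.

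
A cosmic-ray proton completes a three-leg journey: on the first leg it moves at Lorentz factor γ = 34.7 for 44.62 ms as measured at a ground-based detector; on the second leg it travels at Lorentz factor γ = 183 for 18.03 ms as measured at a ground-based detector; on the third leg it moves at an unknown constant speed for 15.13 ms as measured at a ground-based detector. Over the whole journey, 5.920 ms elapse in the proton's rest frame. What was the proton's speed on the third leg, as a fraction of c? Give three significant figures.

β = 0.954

Leg 1: γ = 34.7; τ_1 = 44.62/34.70 = 1.286 ms.
Leg 2: γ = 183; τ_2 = 18.03/183.0 = 0.09852 ms.
Leg 3: speed unknown; τ_3 = 15.13/γ_3.
Total proper time: 1.286 + 0.09852 + τ_3 = 5.920, so τ_3 = 5.920 − 1.384 = 4.536 ms.
γ_3 = 15.13/4.536 = 3.336; β = √(1 − 1/γ²) = √0.9101.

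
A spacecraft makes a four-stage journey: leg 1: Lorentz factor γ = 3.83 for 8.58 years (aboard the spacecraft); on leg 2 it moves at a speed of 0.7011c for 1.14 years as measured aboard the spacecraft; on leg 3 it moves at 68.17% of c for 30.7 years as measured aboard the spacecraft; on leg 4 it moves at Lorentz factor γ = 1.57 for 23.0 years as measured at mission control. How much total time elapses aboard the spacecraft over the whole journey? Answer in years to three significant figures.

τ = 55.1 years

Leg 1: 8.58 years is already measured aboard the spacecraft.
Leg 2: 1.14 years is already measured aboard the spacecraft.
Leg 3: 30.7 years is already measured aboard the spacecraft.
Leg 4: γ = 1.57; τ_4 = 23.0/1.570 = 14.65 years.
Total: 8.580 + 1.140 + 30.70 + 14.65 years.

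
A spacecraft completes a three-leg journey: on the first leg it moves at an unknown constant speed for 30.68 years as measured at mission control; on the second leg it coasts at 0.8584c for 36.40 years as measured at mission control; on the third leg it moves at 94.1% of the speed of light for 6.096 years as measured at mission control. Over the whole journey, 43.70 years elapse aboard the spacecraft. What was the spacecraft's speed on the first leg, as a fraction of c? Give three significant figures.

Leg 1: speed unknown; τ_1 = 30.68/γ_1.
Leg 2: γ = 1/√(1 − 0.8584²) = 1/√0.2631 = 1.949; τ_2 = 36.40/1.949 = 18.67 years.
Leg 3: β = 0.941; γ = 1/√(1 − 0.941²) = 1/√0.1145 = 2.955; τ_3 = 6.096/2.955 = 2.063 years.
Total proper time: τ_1 + 18.67 + 2.063 = 43.70, so τ_1 = 43.70 − 20.74 = 22.96 years.
γ_1 = 30.68/22.96 = 1.336; β = √(1 − 1/γ²) = √0.4397.

β = 0.663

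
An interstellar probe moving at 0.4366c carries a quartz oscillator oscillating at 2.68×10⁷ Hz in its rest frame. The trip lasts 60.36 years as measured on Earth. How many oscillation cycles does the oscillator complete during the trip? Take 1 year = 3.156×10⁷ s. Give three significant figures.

N = 4.59×10¹⁶

γ = 1/√(1 − 0.4366²) = 1/√0.8094 = 1.112
The oscillator's own cycle count is N = f × τ where τ is the proper time aboard the probe. τ = Δt/γ = 60.36/1.112 = 54.30 years = 1.714×10⁹ s.
N = 2.68×10⁷ × 1.714×10⁹ = 4.593×10¹⁶.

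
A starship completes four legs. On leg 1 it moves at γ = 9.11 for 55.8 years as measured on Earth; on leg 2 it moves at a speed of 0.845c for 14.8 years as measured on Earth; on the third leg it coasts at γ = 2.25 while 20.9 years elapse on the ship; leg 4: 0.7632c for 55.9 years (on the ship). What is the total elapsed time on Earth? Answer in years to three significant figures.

Leg 1: 55.8 years is already measured on Earth.
Leg 2: 14.8 years is already measured on Earth.
Leg 3: γ = 2.25; Δt_3 = 2.250 × 20.9 = 47.02 years.
Leg 4: γ = 1/√(1 − 0.7632²) = 1/√0.4175 = 1.548; Δt_4 = 1.548 × 55.9 = 86.51 years.
Total: 55.80 + 14.80 + 47.02 + 86.51 years.

Δt = 204 years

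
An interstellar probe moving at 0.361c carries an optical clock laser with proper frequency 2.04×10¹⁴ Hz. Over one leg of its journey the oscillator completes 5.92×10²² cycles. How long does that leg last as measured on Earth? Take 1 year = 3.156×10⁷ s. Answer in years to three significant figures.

Δt = 9.86 years

γ = 1/√(1 − 0.361²) = 1/√0.8697 = 1.072
Proper time for N cycles: τ = N/f = 5.92×10²²/(2.04×10¹⁴) = 2.902×10⁸ s = 9.195 years.
Lab-frame duration Δt = γτ = 1.072 × 9.195 = 9.860 years.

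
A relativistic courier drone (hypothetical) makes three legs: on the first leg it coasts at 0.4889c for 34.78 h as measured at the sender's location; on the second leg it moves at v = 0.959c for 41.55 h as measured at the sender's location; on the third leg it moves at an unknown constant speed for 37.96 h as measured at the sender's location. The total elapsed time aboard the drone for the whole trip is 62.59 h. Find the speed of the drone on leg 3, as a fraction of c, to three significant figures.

β = 0.842

Leg 1: γ = 1/√(1 − 0.4889²) = 1/√0.7610 = 1.146; τ_1 = 34.78/1.146 = 30.34 h.
Leg 2: γ = 1/√(1 − 0.959²) = 1/√0.08032 = 3.529; τ_2 = 41.55/3.529 = 11.78 h.
Leg 3: speed unknown; τ_3 = 37.96/γ_3.
Total proper time: 30.34 + 11.78 + τ_3 = 62.59, so τ_3 = 62.59 − 42.12 = 20.47 h.
γ_3 = 37.96/20.47 = 1.854; β = √(1 − 1/γ²) = √0.7091.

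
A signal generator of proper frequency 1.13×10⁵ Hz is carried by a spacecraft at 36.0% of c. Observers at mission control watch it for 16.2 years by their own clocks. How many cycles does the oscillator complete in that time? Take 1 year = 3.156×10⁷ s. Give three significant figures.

N = 5.39×10¹³

β = 0.360; γ = 1/√(1 − 0.360²) = 1/√0.8704 = 1.072
During 16.2 years of lab time, the oscillator's proper time advances by τ = Δt/γ = 16.2/1.072 = 15.11 years = 4.770×10⁸ s.
N = f × τ = 1.13×10⁵ × 4.770×10⁸ = 5.390×10¹³.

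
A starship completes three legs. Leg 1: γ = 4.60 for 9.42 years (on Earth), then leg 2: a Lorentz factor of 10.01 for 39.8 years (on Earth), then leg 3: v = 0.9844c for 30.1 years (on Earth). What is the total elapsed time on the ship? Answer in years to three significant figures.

Leg 1: γ = 4.60; τ_1 = 9.42/4.600 = 2.048 years.
Leg 2: γ = 10.01; τ_2 = 39.8/10.01 = 3.976 years.
Leg 3: γ = 1/√(1 − 0.9844²) = 1/√0.03096 = 5.684; τ_3 = 30.1/5.684 = 5.296 years.
Total: 2.048 + 3.976 + 5.296 years.

τ = 11.3 years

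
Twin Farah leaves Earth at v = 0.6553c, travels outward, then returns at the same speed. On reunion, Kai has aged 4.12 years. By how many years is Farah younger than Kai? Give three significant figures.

γ = 1/√(1 − 0.6553²) = 1/√0.5706 = 1.324
Farah's elapsed proper time: τ = 4.12/1.324 = 3.112 years.
Age gap = Δt − τ = 4.12 − 3.112 years.

Δt − τ = 1.01 years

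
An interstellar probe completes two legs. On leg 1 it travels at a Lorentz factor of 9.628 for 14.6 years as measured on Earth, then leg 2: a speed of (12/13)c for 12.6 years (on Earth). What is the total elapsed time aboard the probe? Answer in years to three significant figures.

Leg 1: γ = 9.628; τ_1 = 14.6/9.628 = 1.516 years.
Leg 2: γ = 1/√(1 − (12/13)²) = 13/5 = 2.600; τ_2 = 12.6/2.600 = 4.846 years.
Total: 1.516 + 4.846 years.

τ = 6.36 years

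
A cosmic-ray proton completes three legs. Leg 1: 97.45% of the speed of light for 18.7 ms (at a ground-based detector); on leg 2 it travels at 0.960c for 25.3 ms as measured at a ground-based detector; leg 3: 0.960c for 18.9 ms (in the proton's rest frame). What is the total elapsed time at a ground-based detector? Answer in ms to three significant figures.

Leg 1: 18.7 ms is already measured at a ground-based detector.
Leg 2: 25.3 ms is already measured at a ground-based detector.
Leg 3: γ = 1/√(1 − 0.960²) = 25/7 ≈ 3.571; Δt_3 = 3.571 × 18.9 = 67.50 ms.
Total: 18.70 + 25.30 + 67.50 ms.

Δt = 111 ms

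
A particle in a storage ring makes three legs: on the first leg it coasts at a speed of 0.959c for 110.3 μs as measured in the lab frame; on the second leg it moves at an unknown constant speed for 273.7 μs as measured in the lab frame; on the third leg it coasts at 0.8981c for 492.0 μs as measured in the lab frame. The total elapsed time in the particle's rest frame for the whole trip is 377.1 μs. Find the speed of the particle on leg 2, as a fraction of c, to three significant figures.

Leg 1: γ = 1/√(1 − 0.959²) = 1/√0.08032 = 3.529; τ_1 = 110.3/3.529 = 31.26 μs.
Leg 2: speed unknown; τ_2 = 273.7/γ_2.
Leg 3: γ = 1/√(1 − 0.8981²) = 1/√0.1934 = 2.274; τ_3 = 492.0/2.274 = 216.4 μs.
Total proper time: 31.26 + τ_2 + 216.4 = 377.1, so τ_2 = 377.1 − 247.6 = 129.5 μs.
γ_2 = 273.7/129.5 = 2.114; β = √(1 − 1/γ²) = √0.7763.

β = 0.881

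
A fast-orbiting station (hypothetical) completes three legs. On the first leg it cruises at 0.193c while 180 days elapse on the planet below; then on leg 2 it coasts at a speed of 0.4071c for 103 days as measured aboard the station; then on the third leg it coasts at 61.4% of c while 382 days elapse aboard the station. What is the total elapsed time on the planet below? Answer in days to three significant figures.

Δt = 777 days

Leg 1: 180 days is already measured on the planet below.
Leg 2: γ = 1/√(1 − 0.4071²) = 1/√0.8343 = 1.095; Δt_2 = 1.095 × 103 = 112.8 days.
Leg 3: β = 0.614; γ = 1/√(1 − 0.614²) = 1/√0.6230 = 1.267; Δt_3 = 1.267 × 382 = 484.0 days.
Total: 180.0 + 112.8 + 484.0 days.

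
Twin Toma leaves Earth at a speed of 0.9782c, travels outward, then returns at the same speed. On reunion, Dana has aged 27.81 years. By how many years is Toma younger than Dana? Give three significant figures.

Δt − τ = 22.0 years

γ = 1/√(1 − 0.9782²) = 1/√0.04312 = 4.815
Toma's elapsed proper time: τ = 27.81/4.815 = 5.775 years.
Age gap = Δt − τ = 27.81 − 5.775 years.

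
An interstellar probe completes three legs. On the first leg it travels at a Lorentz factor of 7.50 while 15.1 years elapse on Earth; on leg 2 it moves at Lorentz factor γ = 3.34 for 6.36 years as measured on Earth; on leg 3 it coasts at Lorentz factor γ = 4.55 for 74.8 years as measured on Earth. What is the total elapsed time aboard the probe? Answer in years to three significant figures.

τ = 20.4 years

Leg 1: γ = 7.50; τ_1 = 15.1/7.500 = 2.013 years.
Leg 2: γ = 3.34; τ_2 = 6.36/3.340 = 1.904 years.
Leg 3: γ = 4.55; τ_3 = 74.8/4.550 = 16.44 years.
Total: 2.013 + 1.904 + 16.44 years.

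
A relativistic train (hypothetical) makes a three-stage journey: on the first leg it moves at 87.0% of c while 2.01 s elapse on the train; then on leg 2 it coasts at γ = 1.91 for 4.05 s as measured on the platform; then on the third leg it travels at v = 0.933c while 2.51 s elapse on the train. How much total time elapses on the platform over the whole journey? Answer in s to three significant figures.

Leg 1: β = 0.870; γ = 1/√(1 − 0.870²) = 1/√0.2431 = 2.028; Δt_1 = 2.028 × 2.01 = 4.077 s.
Leg 2: 4.05 s is already measured on the platform.
Leg 3: γ = 1/√(1 − 0.933²) = 1/√0.1295 = 2.779; Δt_3 = 2.779 × 2.51 = 6.975 s.
Total: 4.077 + 4.050 + 6.975 s.

Δt = 15.1 s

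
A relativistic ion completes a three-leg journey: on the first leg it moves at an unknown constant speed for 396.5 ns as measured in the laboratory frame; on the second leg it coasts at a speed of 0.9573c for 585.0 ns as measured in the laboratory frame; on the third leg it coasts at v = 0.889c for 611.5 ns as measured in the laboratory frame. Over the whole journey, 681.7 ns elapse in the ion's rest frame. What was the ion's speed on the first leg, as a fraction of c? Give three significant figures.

Leg 1: speed unknown; τ_1 = 396.5/γ_1.
Leg 2: γ = 1/√(1 − 0.9573²) = 1/√0.08358 = 3.459; τ_2 = 585.0/3.459 = 169.1 ns.
Leg 3: γ = 1/√(1 − 0.889²) = 1/√0.2097 = 2.184; τ_3 = 611.5/2.184 = 280.0 ns.
Total proper time: τ_1 + 169.1 + 280.0 = 681.7, so τ_1 = 681.7 − 449.1 = 232.6 ns.
γ_1 = 396.5/232.6 = 1.705; β = √(1 − 1/γ²) = √0.6560.

β = 0.810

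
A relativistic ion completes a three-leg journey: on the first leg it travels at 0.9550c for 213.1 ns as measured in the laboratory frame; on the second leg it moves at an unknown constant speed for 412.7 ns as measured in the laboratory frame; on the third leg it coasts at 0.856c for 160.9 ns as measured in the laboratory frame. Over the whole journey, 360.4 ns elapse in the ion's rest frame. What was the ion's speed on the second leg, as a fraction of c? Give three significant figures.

Leg 1: γ = 1/√(1 − 0.9550²) = 1/√0.08798 = 3.371; τ_1 = 213.1/3.371 = 63.21 ns.
Leg 2: speed unknown; τ_2 = 412.7/γ_2.
Leg 3: γ = 1/√(1 − 0.856²) = 1/√0.2673 = 1.934; τ_3 = 160.9/1.934 = 83.18 ns.
Total proper time: 63.21 + τ_2 + 83.18 = 360.4, so τ_2 = 360.4 − 146.4 = 214.0 ns.
γ_2 = 412.7/214.0 = 1.928; β = √(1 − 1/γ²) = √0.7311.

β = 0.855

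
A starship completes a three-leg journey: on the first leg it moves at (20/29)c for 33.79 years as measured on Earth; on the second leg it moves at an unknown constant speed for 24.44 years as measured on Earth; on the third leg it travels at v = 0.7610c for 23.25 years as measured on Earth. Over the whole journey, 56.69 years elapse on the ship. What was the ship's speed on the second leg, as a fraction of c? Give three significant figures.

Leg 1: γ = 1/√(1 − (20/29)²) = 29/21 ≈ 1.381; τ_1 = 33.79/1.381 = 24.47 years.
Leg 2: speed unknown; τ_2 = 24.44/γ_2.
Leg 3: γ = 1/√(1 − 0.7610²) = 1/√0.4209 = 1.541; τ_3 = 23.25/1.541 = 15.08 years.
Total proper time: 24.47 + τ_2 + 15.08 = 56.69, so τ_2 = 56.69 − 39.55 = 17.14 years.
γ_2 = 24.44/17.14 = 1.426; β = √(1 − 1/γ²) = √0.5083.

β = 0.713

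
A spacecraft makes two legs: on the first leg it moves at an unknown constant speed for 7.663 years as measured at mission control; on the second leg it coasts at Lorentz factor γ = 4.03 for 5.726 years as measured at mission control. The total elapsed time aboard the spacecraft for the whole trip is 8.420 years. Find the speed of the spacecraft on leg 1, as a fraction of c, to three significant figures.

β = 0.407

Leg 1: speed unknown; τ_1 = 7.663/γ_1.
Leg 2: γ = 4.03; τ_2 = 5.726/4.030 = 1.421 years.
Total proper time: τ_1 + 1.421 = 8.420, so τ_1 = 8.420 − 1.421 = 6.999 years.
γ_1 = 7.663/6.999 = 1.095; β = √(1 − 1/γ²) = √0.1658.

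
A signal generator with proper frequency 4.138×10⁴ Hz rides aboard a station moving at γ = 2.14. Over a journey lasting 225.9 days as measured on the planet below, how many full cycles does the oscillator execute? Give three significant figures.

N = 3.77×10¹¹

γ = 2.14
The oscillator's own cycle count is N = f × τ where τ is the proper time aboard the station. τ = Δt/γ = 225.9/2.140 = 105.6 days = 9.120×10⁶ s.
N = 4.138×10⁴ × 9.120×10⁶ = 3.774×10¹¹.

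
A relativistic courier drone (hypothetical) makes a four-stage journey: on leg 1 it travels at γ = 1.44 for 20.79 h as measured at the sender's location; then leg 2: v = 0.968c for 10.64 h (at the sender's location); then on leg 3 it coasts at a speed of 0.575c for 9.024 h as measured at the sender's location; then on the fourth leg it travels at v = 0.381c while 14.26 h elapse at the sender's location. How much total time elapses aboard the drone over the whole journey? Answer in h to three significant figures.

Leg 1: γ = 1.44; τ_1 = 20.79/1.440 = 14.44 h.
Leg 2: γ = 1/√(1 − 0.968²) = 1/√0.06298 = 3.985; τ_2 = 10.64/3.985 = 2.670 h.
Leg 3: γ = 1/√(1 − 0.575²) = 1/√0.6694 = 1.222; τ_3 = 9.024/1.222 = 7.383 h.
Leg 4: γ = 1/√(1 − 0.381²) = 1/√0.8548 = 1.082; τ_4 = 14.26/1.082 = 13.18 h.
Total: 14.44 + 2.670 + 7.383 + 13.18 h.

τ = 37.7 h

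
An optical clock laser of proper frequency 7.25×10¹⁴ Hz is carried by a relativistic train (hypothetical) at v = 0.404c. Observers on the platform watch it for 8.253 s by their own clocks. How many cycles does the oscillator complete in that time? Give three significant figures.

N = 5.47×10¹⁵

γ = 1/√(1 − 0.404²) = 1/√0.8368 = 1.093
During 8.253 s of lab time, the oscillator's proper time advances by τ = Δt/γ = 8.253/1.093 = 7.550 s = 7.550×10⁰ s.
N = f × τ = 7.25×10¹⁴ × 7.550×10⁰ = 5.473×10¹⁵.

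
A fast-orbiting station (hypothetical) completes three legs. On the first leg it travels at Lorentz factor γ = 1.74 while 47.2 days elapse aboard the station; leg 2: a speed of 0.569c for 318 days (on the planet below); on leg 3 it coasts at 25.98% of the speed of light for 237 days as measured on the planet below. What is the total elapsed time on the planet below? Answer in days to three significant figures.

Leg 1: γ = 1.74; Δt_1 = 1.740 × 47.2 = 82.13 days.
Leg 2: 318 days is already measured on the planet below.
Leg 3: 237 days is already measured on the planet below.
Total: 82.13 + 318.0 + 237.0 days.

Δt = 637 days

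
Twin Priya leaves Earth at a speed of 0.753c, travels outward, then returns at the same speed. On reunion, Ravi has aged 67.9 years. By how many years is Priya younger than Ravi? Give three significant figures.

Δt − τ = 23.2 years

γ = 1/√(1 − 0.753²) = 1/√0.4330 = 1.520
Priya's elapsed proper time: τ = 67.9/1.520 = 44.68 years.
Age gap = Δt − τ = 67.9 − 44.68 years.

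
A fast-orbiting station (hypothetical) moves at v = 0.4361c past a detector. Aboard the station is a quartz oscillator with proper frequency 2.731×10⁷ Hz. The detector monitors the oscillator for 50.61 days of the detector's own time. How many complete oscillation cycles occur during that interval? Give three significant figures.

N = 1.07×10¹⁴

γ = 1/√(1 − 0.4361²) = 1/√0.8098 = 1.111
During 50.61 days of lab time, the oscillator's proper time advances by τ = Δt/γ = 50.61/1.111 = 45.54 days = 3.935×10⁶ s.
N = f × τ = 2.731×10⁷ × 3.935×10⁶ = 1.075×10¹⁴.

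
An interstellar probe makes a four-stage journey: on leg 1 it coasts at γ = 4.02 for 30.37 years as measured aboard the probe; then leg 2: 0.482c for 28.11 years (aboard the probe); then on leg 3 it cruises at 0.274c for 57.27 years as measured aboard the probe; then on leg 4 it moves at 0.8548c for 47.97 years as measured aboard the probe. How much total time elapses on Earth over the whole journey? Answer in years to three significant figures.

Leg 1: γ = 4.02; Δt_1 = 4.020 × 30.37 = 122.1 years.
Leg 2: γ = 1/√(1 − 0.482²) = 1/√0.7677 = 1.141; Δt_2 = 1.141 × 28.11 = 32.08 years.
Leg 3: γ = 1/√(1 − 0.274²) = 1/√0.9249 = 1.040; Δt_3 = 1.040 × 57.27 = 59.55 years.
Leg 4: γ = 1/√(1 − 0.8548²) = 1/√0.2693 = 1.927; Δt_4 = 1.927 × 47.97 = 92.44 years.
Total: 122.1 + 32.08 + 59.55 + 92.44 years.

Δt = 306 years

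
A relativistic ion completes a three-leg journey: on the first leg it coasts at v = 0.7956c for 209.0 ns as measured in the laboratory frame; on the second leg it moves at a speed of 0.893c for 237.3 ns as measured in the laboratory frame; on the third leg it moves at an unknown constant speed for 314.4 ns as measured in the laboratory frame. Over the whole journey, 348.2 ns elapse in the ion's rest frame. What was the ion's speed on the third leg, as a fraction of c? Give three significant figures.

β = 0.931

Leg 1: γ = 1/√(1 − 0.7956²) = 1/√0.3670 = 1.651; τ_1 = 209.0/1.651 = 126.6 ns.
Leg 2: γ = 1/√(1 − 0.893²) = 1/√0.2026 = 2.222; τ_2 = 237.3/2.222 = 106.8 ns.
Leg 3: speed unknown; τ_3 = 314.4/γ_3.
Total proper time: 126.6 + 106.8 + τ_3 = 348.2, so τ_3 = 348.2 − 233.4 = 114.8 ns.
γ_3 = 314.4/114.8 = 2.739; β = √(1 − 1/γ²) = √0.8667.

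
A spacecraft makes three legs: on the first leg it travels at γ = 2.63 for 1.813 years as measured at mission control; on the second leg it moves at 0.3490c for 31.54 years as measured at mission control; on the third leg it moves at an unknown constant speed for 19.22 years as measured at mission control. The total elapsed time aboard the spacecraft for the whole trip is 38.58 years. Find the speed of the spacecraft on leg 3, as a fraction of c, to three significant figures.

β = 0.901

Leg 1: γ = 2.63; τ_1 = 1.813/2.630 = 0.6894 years.
Leg 2: γ = 1/√(1 − 0.3490²) = 1/√0.8782 = 1.067; τ_2 = 31.54/1.067 = 29.56 years.
Leg 3: speed unknown; τ_3 = 19.22/γ_3.
Total proper time: 0.6894 + 29.56 + τ_3 = 38.58, so τ_3 = 38.58 − 30.25 = 8.334 years.
γ_3 = 19.22/8.334 = 2.306; β = √(1 − 1/γ²) = √0.8120.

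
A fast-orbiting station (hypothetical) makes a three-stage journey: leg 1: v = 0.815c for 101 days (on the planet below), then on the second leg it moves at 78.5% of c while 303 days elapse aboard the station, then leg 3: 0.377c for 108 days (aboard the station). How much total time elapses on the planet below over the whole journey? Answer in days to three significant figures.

Δt = 707 days

Leg 1: 101 days is already measured on the planet below.
Leg 2: β = 0.785; γ = 1/√(1 − 0.785²) = 1/√0.3838 = 1.614; Δt_2 = 1.614 × 303 = 489.1 days.
Leg 3: γ = 1/√(1 − 0.377²) = 1/√0.8579 = 1.080; Δt_3 = 1.080 × 108 = 116.6 days.
Total: 101.0 + 489.1 + 116.6 days.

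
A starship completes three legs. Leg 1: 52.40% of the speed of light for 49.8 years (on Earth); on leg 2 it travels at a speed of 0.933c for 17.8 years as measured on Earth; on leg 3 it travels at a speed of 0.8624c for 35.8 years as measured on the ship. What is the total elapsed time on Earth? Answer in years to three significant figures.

Leg 1: 49.8 years is already measured on Earth.
Leg 2: 17.8 years is already measured on Earth.
Leg 3: γ = 1/√(1 − 0.8624²) = 1/√0.2563 = 1.975; Δt_3 = 1.975 × 35.8 = 70.72 years.
Total: 49.80 + 17.80 + 70.72 years.

Δt = 138 years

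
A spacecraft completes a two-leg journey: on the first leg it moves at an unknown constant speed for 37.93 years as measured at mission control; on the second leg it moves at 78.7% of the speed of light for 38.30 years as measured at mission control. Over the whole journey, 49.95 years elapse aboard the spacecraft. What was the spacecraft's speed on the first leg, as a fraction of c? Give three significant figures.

β = 0.720

Leg 1: speed unknown; τ_1 = 37.93/γ_1.
Leg 2: β = 0.787; γ = 1/√(1 − 0.787²) = 1/√0.3806 = 1.621; τ_2 = 38.30/1.621 = 23.63 years.
Total proper time: τ_1 + 23.63 = 49.95, so τ_1 = 49.95 − 23.63 = 26.32 years.
γ_1 = 37.93/26.32 = 1.441; β = √(1 − 1/γ²) = √0.5185.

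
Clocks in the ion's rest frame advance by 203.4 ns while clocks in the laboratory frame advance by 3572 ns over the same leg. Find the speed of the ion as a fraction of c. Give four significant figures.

The proper time is measured in the ion's rest frame (both events occur at the ion's location); Δt is measured in the laboratory frame. γ = Δt/τ = 3572/203.4 = 17.56.
β = √(1 − 1/γ²) = √(1 − 0.003242) = √0.9968

v = 0.9984c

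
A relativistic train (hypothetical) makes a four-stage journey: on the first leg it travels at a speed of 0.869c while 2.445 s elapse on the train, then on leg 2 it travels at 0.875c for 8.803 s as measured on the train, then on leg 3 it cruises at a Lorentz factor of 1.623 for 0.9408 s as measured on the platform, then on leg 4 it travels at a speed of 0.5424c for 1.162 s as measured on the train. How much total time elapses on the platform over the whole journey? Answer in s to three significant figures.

Δt = 25.4 s

Leg 1: γ = 1/√(1 − 0.869²) = 1/√0.2448 = 2.021; Δt_1 = 2.021 × 2.445 = 4.941 s.
Leg 2: γ = 1/√(1 − 0.875²) = 1/√0.2344 = 2.066; Δt_2 = 2.066 × 8.803 = 18.18 s.
Leg 3: 0.9408 s is already measured on the platform.
Leg 4: γ = 1/√(1 − 0.5424²) = 1/√0.7058 = 1.190; Δt_4 = 1.190 × 1.162 = 1.383 s.
Total: 4.941 + 18.18 + 0.9408 + 1.383 s.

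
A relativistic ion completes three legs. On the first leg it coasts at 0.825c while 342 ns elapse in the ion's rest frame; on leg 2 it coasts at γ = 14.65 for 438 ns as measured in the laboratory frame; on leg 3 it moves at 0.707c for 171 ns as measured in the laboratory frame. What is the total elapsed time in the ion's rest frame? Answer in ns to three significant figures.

τ = 493 ns

Leg 1: 342 ns is already measured in the ion's rest frame.
Leg 2: γ = 14.65; τ_2 = 438/14.65 = 29.90 ns.
Leg 3: γ = 1/√(1 − 0.707²) = 1/√0.5002 = 1.414; τ_3 = 171/1.414 = 120.9 ns.
Total: 342.0 + 29.90 + 120.9 ns.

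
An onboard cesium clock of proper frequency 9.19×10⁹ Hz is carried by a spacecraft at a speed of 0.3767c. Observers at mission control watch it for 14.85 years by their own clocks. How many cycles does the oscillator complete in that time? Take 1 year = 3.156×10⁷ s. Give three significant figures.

N = 3.99×10¹⁸

γ = 1/√(1 − 0.3767²) = 1/√0.8581 = 1.080
During 14.85 years of lab time, the oscillator's proper time advances by τ = Δt/γ = 14.85/1.080 = 13.76 years = 4.341×10⁸ s.
N = f × τ = 9.19×10⁹ × 4.341×10⁸ = 3.990×10¹⁸.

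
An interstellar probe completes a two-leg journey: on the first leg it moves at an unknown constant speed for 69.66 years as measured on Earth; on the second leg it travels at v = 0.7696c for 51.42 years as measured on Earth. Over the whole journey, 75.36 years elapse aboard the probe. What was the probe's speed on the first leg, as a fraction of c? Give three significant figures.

β = 0.792

Leg 1: speed unknown; τ_1 = 69.66/γ_1.
Leg 2: γ = 1/√(1 − 0.7696²) = 1/√0.4077 = 1.566; τ_2 = 51.42/1.566 = 32.83 years.
Total proper time: τ_1 + 32.83 = 75.36, so τ_1 = 75.36 − 32.83 = 42.53 years.
γ_1 = 69.66/42.53 = 1.638; β = √(1 − 1/γ²) = √0.6273.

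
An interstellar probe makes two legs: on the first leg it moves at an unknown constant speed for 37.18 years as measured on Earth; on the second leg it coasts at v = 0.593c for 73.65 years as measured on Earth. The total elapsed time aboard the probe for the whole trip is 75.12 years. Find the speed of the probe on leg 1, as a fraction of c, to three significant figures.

Leg 1: speed unknown; τ_1 = 37.18/γ_1.
Leg 2: γ = 1/√(1 − 0.593²) = 1/√0.6484 = 1.242; τ_2 = 73.65/1.242 = 59.30 years.
Total proper time: τ_1 + 59.30 = 75.12, so τ_1 = 75.12 − 59.30 = 15.82 years.
γ_1 = 37.18/15.82 = 2.351; β = √(1 − 1/γ²) = √0.8190.

β = 0.905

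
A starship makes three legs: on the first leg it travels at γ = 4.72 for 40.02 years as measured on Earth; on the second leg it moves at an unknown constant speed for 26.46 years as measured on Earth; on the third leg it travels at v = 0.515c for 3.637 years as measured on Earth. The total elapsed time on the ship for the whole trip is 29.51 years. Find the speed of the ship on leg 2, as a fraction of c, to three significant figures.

Leg 1: γ = 4.72; τ_1 = 40.02/4.720 = 8.479 years.
Leg 2: speed unknown; τ_2 = 26.46/γ_2.
Leg 3: γ = 1/√(1 − 0.515²) = 1/√0.7348 = 1.167; τ_3 = 3.637/1.167 = 3.118 years.
Total proper time: 8.479 + τ_2 + 3.118 = 29.51, so τ_2 = 29.51 − 11.60 = 17.91 years.
γ_2 = 26.46/17.91 = 1.477; β = √(1 − 1/γ²) = √0.5417.

β = 0.736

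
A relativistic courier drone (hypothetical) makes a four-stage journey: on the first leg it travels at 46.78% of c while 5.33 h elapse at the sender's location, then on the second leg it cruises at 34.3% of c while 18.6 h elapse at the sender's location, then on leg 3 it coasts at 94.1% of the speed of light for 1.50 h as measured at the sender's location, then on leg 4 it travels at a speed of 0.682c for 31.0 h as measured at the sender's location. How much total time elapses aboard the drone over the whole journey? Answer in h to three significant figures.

Leg 1: β = 0.4678; γ = 1/√(1 − 0.4678²) = 1/√0.7812 = 1.131; τ_1 = 5.33/1.131 = 4.711 h.
Leg 2: β = 0.343; γ = 1/√(1 − 0.343²) = 1/√0.8824 = 1.065; τ_2 = 18.6/1.065 = 17.47 h.
Leg 3: β = 0.941; γ = 1/√(1 − 0.941²) = 1/√0.1145 = 2.955; τ_3 = 1.50/2.955 = 0.5076 h.
Leg 4: γ = 1/√(1 − 0.682²) = 1/√0.5349 = 1.367; τ_4 = 31.0/1.367 = 22.67 h.
Total: 4.711 + 17.47 + 0.5076 + 22.67 h.

τ = 45.4 h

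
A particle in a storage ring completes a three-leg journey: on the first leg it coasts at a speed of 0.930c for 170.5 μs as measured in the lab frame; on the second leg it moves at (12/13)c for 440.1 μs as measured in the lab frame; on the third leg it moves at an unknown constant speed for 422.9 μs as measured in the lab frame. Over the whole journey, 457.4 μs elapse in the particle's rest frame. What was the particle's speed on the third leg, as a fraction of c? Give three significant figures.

Leg 1: γ = 1/√(1 − 0.930²) = 1/√0.1351 = 2.721; τ_1 = 170.5/2.721 = 62.67 μs.
Leg 2: γ = 1/√(1 − (12/13)²) = 13/5 = 2.600; τ_2 = 440.1/2.600 = 169.3 μs.
Leg 3: speed unknown; τ_3 = 422.9/γ_3.
Total proper time: 62.67 + 169.3 + τ_3 = 457.4, so τ_3 = 457.4 − 231.9 = 225.5 μs.
γ_3 = 422.9/225.5 = 1.876; β = √(1 − 1/γ²) = √0.7158.

β = 0.846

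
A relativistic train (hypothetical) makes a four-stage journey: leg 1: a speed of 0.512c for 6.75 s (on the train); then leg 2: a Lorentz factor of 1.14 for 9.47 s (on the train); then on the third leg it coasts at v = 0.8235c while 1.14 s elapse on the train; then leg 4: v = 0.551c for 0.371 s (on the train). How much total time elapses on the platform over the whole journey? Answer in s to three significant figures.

Leg 1: γ = 1/√(1 − 0.512²) = 1/√0.7379 = 1.164; Δt_1 = 1.164 × 6.75 = 7.858 s.
Leg 2: γ = 1.14; Δt_2 = 1.140 × 9.47 = 10.80 s.
Leg 3: γ = 1/√(1 − 0.8235²) = 1/√0.3218 = 1.763; Δt_3 = 1.763 × 1.14 = 2.009 s.
Leg 4: γ = 1/√(1 − 0.551²) = 1/√0.6964 = 1.198; Δt_4 = 1.198 × 0.371 = 0.4446 s.
Total: 7.858 + 10.80 + 2.009 + 0.4446 s.

Δt = 21.1 s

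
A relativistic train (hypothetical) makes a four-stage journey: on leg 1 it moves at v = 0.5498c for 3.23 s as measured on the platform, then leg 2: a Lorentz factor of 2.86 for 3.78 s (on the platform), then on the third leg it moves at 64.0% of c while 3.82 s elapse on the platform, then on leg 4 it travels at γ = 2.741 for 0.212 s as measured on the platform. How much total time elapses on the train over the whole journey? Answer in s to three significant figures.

Leg 1: γ = 1/√(1 − 0.5498²) = 1/√0.6977 = 1.197; τ_1 = 3.23/1.197 = 2.698 s.
Leg 2: γ = 2.86; τ_2 = 3.78/2.860 = 1.322 s.
Leg 3: β = 0.640; γ = 1/√(1 − 0.640²) = 1/√0.5904 = 1.301; τ_3 = 3.82/1.301 = 2.935 s.
Leg 4: γ = 2.741; τ_4 = 0.212/2.741 = 0.07734 s.
Total: 2.698 + 1.322 + 2.935 + 0.07734 s.

τ = 7.03 s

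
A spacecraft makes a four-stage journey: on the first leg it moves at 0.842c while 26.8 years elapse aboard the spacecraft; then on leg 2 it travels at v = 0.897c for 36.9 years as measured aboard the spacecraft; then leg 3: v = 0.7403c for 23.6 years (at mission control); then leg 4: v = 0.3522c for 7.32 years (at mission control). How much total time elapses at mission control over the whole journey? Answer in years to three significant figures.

Leg 1: γ = 1/√(1 − 0.842²) = 1/√0.2910 = 1.854; Δt_1 = 1.854 × 26.8 = 49.68 years.
Leg 2: γ = 1/√(1 − 0.897²) = 1/√0.1954 = 2.262; Δt_2 = 2.262 × 36.9 = 83.48 years.
Leg 3: 23.6 years is already measured at mission control.
Leg 4: 7.32 years is already measured at mission control.
Total: 49.68 + 83.48 + 23.60 + 7.320 years.

Δt = 164 years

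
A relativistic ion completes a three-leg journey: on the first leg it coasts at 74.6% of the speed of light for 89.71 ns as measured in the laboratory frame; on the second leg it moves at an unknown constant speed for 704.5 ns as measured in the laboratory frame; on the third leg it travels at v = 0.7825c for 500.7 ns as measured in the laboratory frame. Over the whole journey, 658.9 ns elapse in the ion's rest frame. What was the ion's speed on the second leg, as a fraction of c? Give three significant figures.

Leg 1: β = 0.746; γ = 1/√(1 − 0.746²) = 1/√0.4435 = 1.502; τ_1 = 89.71/1.502 = 59.74 ns.
Leg 2: speed unknown; τ_2 = 704.5/γ_2.
Leg 3: γ = 1/√(1 − 0.7825²) = 1/√0.3877 = 1.606; τ_3 = 500.7/1.606 = 311.8 ns.
Total proper time: 59.74 + τ_2 + 311.8 = 658.9, so τ_2 = 658.9 − 371.5 = 287.4 ns.
γ_2 = 704.5/287.4 = 2.451; β = √(1 − 1/γ²) = √0.8336.

β = 0.913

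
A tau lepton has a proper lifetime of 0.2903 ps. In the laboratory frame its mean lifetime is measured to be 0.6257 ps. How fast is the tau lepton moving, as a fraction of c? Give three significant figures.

β = 0.886

γ = Δt/τ₀ = 0.6257/0.2903 = 2.155
β = √(1 − 1/γ²) = √(1 − 0.2153) = √0.7847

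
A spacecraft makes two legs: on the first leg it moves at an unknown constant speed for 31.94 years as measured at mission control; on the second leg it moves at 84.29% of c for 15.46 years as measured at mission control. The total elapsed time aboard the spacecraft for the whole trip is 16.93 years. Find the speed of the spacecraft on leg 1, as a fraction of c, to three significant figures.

β = 0.963

Leg 1: speed unknown; τ_1 = 31.94/γ_1.
Leg 2: β = 0.8429; γ = 1/√(1 − 0.8429²) = 1/√0.2895 = 1.858; τ_2 = 15.46/1.858 = 8.319 years.
Total proper time: τ_1 + 8.319 = 16.93, so τ_1 = 16.93 − 8.319 = 8.611 years.
γ_1 = 31.94/8.611 = 3.709; β = √(1 − 1/γ²) = √0.9273.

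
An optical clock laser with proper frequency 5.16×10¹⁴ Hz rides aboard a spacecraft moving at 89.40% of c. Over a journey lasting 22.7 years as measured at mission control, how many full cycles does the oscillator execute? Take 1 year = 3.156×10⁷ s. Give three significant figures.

N = 1.66×10²³

β = 0.8940; γ = 1/√(1 − 0.8940²) = 1/√0.2008 = 2.232
The oscillator's own cycle count is N = f × τ where τ is the proper time aboard the spacecraft. τ = Δt/γ = 22.7/2.232 = 10.17 years = 3.210×10⁸ s.
N = 5.16×10¹⁴ × 3.210×10⁸ = 1.656×10²³.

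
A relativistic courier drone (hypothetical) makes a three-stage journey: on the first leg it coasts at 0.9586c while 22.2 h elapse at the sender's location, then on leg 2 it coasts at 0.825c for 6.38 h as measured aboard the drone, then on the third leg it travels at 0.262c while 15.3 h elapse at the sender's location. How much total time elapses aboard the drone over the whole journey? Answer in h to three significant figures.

Leg 1: γ = 1/√(1 − 0.9586²) = 1/√0.08109 = 3.512; τ_1 = 22.2/3.512 = 6.322 h.
Leg 2: 6.38 h is already measured aboard the drone.
Leg 3: γ = 1/√(1 − 0.262²) = 1/√0.9314 = 1.036; τ_3 = 15.3/1.036 = 14.77 h.
Total: 6.322 + 6.380 + 14.77 h.

τ = 27.5 h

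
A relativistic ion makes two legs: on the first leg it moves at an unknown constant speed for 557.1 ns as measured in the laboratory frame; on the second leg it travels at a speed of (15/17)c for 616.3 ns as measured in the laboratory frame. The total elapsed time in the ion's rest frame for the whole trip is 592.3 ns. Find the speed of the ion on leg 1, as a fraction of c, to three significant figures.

β = 0.840

Leg 1: speed unknown; τ_1 = 557.1/γ_1.
Leg 2: γ = 1/√(1 − (15/17)²) = 17/8 = 2.125; τ_2 = 616.3/2.125 = 290.0 ns.
Total proper time: τ_1 + 290.0 = 592.3, so τ_1 = 592.3 − 290.0 = 302.3 ns.
γ_1 = 557.1/302.3 = 1.843; β = √(1 − 1/γ²) = √0.7056.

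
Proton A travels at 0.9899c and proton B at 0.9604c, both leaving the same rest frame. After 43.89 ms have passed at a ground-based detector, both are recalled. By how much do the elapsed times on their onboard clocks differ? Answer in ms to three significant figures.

A: γ = 1/√(1 − 0.9899²) = 1/√0.02010 = 7.054; τ_A = 43.89/7.054 = 6.222 ms.
B: γ = 1/√(1 − 0.9604²) = 1/√0.07763 = 3.589; τ_B = 43.89/3.589 = 12.23 ms.

|τ_A − τ_B| = 6.01 ms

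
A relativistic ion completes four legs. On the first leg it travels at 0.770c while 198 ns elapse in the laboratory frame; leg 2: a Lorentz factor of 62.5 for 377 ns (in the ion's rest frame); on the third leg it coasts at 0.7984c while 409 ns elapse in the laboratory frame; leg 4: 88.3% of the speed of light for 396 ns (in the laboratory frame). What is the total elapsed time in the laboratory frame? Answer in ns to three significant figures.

Δt = 2.46×10⁴ ns

Leg 1: 198 ns is already measured in the laboratory frame.
Leg 2: γ = 62.5; Δt_2 = 62.50 × 377 = 2.356×10⁴ ns.
Leg 3: 409 ns is already measured in the laboratory frame.
Leg 4: 396 ns is already measured in the laboratory frame.
Total: 198.0 + 2.356×10⁴ + 409.0 + 396.0 ns.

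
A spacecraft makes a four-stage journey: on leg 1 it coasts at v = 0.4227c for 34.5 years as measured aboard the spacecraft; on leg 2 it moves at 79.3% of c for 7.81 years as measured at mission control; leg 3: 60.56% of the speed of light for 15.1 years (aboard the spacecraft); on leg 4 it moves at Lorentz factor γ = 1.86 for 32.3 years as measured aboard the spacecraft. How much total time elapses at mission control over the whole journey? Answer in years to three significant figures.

Leg 1: γ = 1/√(1 − 0.4227²) = 1/√0.8213 = 1.103; Δt_1 = 1.103 × 34.5 = 38.07 years.
Leg 2: 7.81 years is already measured at mission control.
Leg 3: β = 0.6056; γ = 1/√(1 − 0.6056²) = 1/√0.6332 = 1.257; Δt_3 = 1.257 × 15.1 = 18.98 years.
Leg 4: γ = 1.86; Δt_4 = 1.860 × 32.3 = 60.08 years.
Total: 38.07 + 7.810 + 18.98 + 60.08 years.

Δt = 125 years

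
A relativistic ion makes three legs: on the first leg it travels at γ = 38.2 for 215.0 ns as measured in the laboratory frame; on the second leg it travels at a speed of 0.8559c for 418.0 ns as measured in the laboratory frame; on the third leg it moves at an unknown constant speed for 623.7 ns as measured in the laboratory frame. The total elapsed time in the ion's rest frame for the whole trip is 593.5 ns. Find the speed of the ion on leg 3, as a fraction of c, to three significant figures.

β = 0.803

Leg 1: γ = 38.2; τ_1 = 215.0/38.20 = 5.628 ns.
Leg 2: γ = 1/√(1 − 0.8559²) = 1/√0.2674 = 1.934; τ_2 = 418.0/1.934 = 216.2 ns.
Leg 3: speed unknown; τ_3 = 623.7/γ_3.
Total proper time: 5.628 + 216.2 + τ_3 = 593.5, so τ_3 = 593.5 − 221.8 = 371.7 ns.
γ_3 = 623.7/371.7 = 1.678; β = √(1 − 1/γ²) = √0.6448.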